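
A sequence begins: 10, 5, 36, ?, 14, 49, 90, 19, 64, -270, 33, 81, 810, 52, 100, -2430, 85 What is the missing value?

The terms cycle through 3 interleaved subsequences.
Stream A is 10, ?, 90, -270, 810, -2430, which is multiplying by -3 each time.
Stream B is 5, 14, 19, 33, 52, 85, which is Fibonacci-style (each term is the sum of the two before it).
Stream C is 36, 49, 64, 81, 100, which is perfect squares starting at 6².
So the missing entry in stream A is -30.

-30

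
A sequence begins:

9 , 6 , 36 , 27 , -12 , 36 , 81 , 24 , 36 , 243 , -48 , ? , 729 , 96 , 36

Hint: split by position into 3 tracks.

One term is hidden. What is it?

36

Split by position mod 3: positions 1, 4, 7, … form one track, and each other residue class forms its own.
Track A: 9, 27, 81, 243, 729 — powers of 3.
Track B: 6, -12, 24, -48, 96 — geometric, ×-2 each step.
Track C: 36, 36, 36, ?, 36 — the constant sequence 36.
The gap is track C's term 4; the rule gives 36.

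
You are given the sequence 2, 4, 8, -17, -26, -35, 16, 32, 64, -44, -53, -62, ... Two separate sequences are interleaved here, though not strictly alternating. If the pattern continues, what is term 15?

The slot pattern repeats as AAABBB (period 6), so there are 2 interleaved tracks.
Stream A: 2, 4, 8, 16, 32, 64. Powers 2^1, 2^2, 2^3, ….
Stream B: -17, -26, -35, -44, -53, -62. Arithmetic, step −9.
Position 15 falls in stream A as its term 9, giving 512.

512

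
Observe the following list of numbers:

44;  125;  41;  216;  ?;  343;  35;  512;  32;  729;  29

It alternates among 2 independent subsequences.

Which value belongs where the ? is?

The terms cycle through 2 interleaved subsequences.
Track A is 44, 41, ?, 35, 32, 29, which is arithmetic, step −3.
Track B is 125, 216, 343, 512, 729, which is perfect cubes starting at 5³.
So the missing entry in track A is 38.

38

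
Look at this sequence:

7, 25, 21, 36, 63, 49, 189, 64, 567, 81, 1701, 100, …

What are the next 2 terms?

5103, 121

Split by position mod 2 into 2 tracks.
Subsequence A is 7, 21, 63, 189, 567, 1701, which is geometric, ×3 each step.
Subsequence B is 25, 36, 49, 64, 81, 100, which is consecutive squares n² from n = 5.
Position 13 falls in subsequence A as its term 7, giving 5103.
Position 14 falls in subsequence B as its term 7, giving 121.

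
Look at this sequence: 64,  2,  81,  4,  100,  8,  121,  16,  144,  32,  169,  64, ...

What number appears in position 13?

196

Split by position mod 2 into 2 tracks.
Track A is 64, 81, 100, 121, 144, 169, which is perfect squares starting at 8².
Track B is 2, 4, 8, 16, 32, 64, which is successive powers of 2.
Position 13 → track A, term 7 = 196.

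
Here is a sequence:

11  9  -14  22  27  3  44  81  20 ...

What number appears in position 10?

The terms cycle through 3 interleaved subsequences.
Subsequence A = 11, 22, 44: multiplying by 2 each time.
Subsequence B = 9, 27, 81: powers 3^2, 3^3, 3^4, ….
Subsequence C = -14, 3, 20: arithmetic with common difference +17.
Position 10 falls in subsequence A as its term 4, giving 88.

88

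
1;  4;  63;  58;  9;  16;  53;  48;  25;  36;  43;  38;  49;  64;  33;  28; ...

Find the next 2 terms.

Reading positions in blocks of 4 reveals the pattern AABB — 2 tracks woven together.
Track A: 1, 4, 9, 16, 25, 36, 49, 64. The squares 1², 2², 3², ….
Track B: 63, 58, 53, 48, 43, 38, 33, 28. Arithmetic, step −5.
Term 17 comes from track A (its 9th entry): 81.
The 18th slot belongs to track A; its 10th term is 100.

81, 100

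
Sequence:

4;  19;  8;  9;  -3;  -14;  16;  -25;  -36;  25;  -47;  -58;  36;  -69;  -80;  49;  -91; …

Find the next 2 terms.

-102, 64

The slot pattern repeats as ABB (period 3), so there are 2 interleaved tracks.
Track A: 4, 9, 16, 25, 36, 49. Perfect squares starting at 2².
Track B: 19, 8, -3, -14, -25, -36, -47, -58, -69, -80, -91. Subtracting 11 each time.
Position 18 → track B, term 12 = -102.
Term 19 comes from track A (its 7th entry): 64.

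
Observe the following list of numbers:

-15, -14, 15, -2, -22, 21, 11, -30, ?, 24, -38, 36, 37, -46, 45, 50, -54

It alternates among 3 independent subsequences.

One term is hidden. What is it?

Split by position mod 3: positions 1, 4, 7, … form one track, and each other residue class forms its own.
Subsequence A is -15, -2, 11, 24, 37, 50, which is adding 13 each time.
Subsequence B is -14, -22, -30, -38, -46, -54, which is arithmetic, step −8.
Subsequence C is 15, 21, ?, 36, 45, which is the triangular numbers T_5, T_6, ….
Subsequence C's pattern makes the blank 28.

28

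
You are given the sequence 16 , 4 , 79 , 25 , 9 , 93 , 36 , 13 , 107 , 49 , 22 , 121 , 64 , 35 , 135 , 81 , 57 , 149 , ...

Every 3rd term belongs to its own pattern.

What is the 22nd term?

Taking every 3rd term gives 3 separate tracks.
Track A is 16, 25, 36, 49, 64, 81, which is consecutive squares n² from n = 4.
Track B is 4, 9, 13, 22, 35, 57, which is a Fibonacci-like recurrence a_n = a_{n-1} + a_{n-2}.
Track C is 79, 93, 107, 121, 135, 149, which is arithmetic, step +14.
The 22nd slot belongs to track A; its 8th term is 121.

121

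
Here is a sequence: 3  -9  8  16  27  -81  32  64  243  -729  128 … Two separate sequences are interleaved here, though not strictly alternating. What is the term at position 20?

The slot pattern repeats as AABB (period 4), so there are 2 interleaved tracks.
Subsequence A: 3, -9, 27, -81, 243, -729. Geometric, ×-3 each step.
Subsequence B: 8, 16, 32, 64, 128. Successive powers of 2.
Term 20 comes from subsequence B (its 10th entry): 4096.

4096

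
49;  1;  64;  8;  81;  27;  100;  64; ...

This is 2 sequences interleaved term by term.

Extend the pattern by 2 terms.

Taking every 2nd term gives 2 separate tracks.
Subsequence A: 49, 64, 81, 100 (the squares 7², 8², 9², …).
Subsequence B: 1, 8, 27, 64 (consecutive cubes n³ from n = 1).
Position 9 falls in subsequence A as its term 5, giving 121.
Position 10 → subsequence B, term 5 = 125.

121, 125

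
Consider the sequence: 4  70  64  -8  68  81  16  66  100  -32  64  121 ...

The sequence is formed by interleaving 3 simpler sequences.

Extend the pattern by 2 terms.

64, 62

The terms cycle through 3 interleaved subsequences.
Track A = 4, -8, 16, -32: multiplying by -2 each time.
Track B = 70, 68, 66, 64: subtracting 2 each time.
Track C = 64, 81, 100, 121: the squares 8², 9², 10², ….
Term 13 comes from track A (its 5th entry): 64.
Position 14 falls in track B as its term 5, giving 62.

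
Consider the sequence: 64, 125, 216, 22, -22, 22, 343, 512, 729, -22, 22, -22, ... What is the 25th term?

4096

The slot pattern repeats as AAABBB (period 6), so there are 2 interleaved tracks.
Track A = 64, 125, 216, 343, 512, 729: the cubes 4³, 5³, 6³, ….
Track B = 22, -22, 22, -22, 22, -22: the oscillation 22·(−1)^(n+1).
Position 25 → track A, term 13 = 4096.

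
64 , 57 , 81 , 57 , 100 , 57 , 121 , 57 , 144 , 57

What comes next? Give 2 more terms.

169, 57

Odd-indexed and even-indexed terms follow separate rules.
Track A = 64, 81, 100, 121, 144: consecutive squares n² from n = 8.
Track B = 57, 57, 57, 57, 57: always 57.
The 11th slot belongs to track A; its 6th term is 169.
Position 12 → track B, term 6 = 57.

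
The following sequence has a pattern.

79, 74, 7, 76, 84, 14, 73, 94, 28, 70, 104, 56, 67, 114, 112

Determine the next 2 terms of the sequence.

Taking every 3rd term gives 3 separate tracks.
Stream A: 79, 76, 73, 70, 67 — arithmetic with common difference −3.
Stream B: 74, 84, 94, 104, 114 — adding 10 each time.
Stream C: 7, 14, 28, 56, 112 — a geometric progression (common ratio 2).
Position 16 → stream A, term 6 = 64.
The 17th slot belongs to stream B; its 6th term is 124.

64, 124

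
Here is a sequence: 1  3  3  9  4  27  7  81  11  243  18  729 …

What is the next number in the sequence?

The terms cycle through 2 interleaved subsequences.
Track A: 1, 3, 4, 7, 11, 18 — Fibonacci-style (each term is the sum of the two before it).
Track B: 3, 9, 27, 81, 243, 729 — powers 3^1, 3^2, 3^3, ….
Position 13 falls in track A as its term 7, giving 29.

29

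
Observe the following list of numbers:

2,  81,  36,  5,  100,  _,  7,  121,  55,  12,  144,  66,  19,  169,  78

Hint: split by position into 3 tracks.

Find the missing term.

45

The terms cycle through 3 interleaved subsequences.
Track A: 2, 5, 7, 12, 19. Fibonacci-style (each term is the sum of the two before it).
Track B: 81, 100, 121, 144, 169. The squares 9², 10², 11², ….
Track C: 36, ?, 55, 66, 78. Triangular numbers starting at T_8.
The gap is track C's term 2; the rule gives 45.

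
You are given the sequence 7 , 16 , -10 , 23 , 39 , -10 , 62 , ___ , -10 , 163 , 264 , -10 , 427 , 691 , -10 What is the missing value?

101

The slot pattern repeats as AAB (period 3), so there are 2 interleaved tracks.
Track A is 7, 16, 23, 39, 62, ?, 163, 264, 427, 691, which is Fibonacci-style (each term is the sum of the two before it).
Track B is -10, -10, -10, -10, -10, which is always -10.
Track A's pattern makes the blank 101.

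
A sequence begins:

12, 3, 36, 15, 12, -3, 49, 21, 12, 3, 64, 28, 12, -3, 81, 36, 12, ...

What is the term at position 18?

3

Read the sequence 4 terms at a time; column i is its own pattern.
Stream A = 12, 12, 12, 12, 12: the constant sequence 12.
Stream B = 3, -3, 3, -3: oscillating between 3 and -3.
Stream C = 36, 49, 64, 81: the squares 6², 7², 8², ….
Stream D = 15, 21, 28, 36: the triangular numbers T_5, T_6, ….
Term 18 comes from stream B (its 5th entry): 3.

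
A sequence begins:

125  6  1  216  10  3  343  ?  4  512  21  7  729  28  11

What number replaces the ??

15

The terms cycle through 3 interleaved subsequences.
Subsequence A: 125, 216, 343, 512, 729. The cubes 5³, 6³, 7³, ….
Subsequence B: 6, 10, ?, 21, 28. Triangular numbers starting at T_3.
Subsequence C: 1, 3, 4, 7, 11. Fibonacci-style (each term is the sum of the two before it).
Filling subsequence B at index 3 by its rule yields 15.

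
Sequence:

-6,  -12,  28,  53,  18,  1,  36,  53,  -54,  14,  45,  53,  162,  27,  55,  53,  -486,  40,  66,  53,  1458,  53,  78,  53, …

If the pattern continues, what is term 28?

53

Read the sequence 4 terms at a time; column i is its own pattern.
Track A: -6, 18, -54, 162, -486, 1458 (geometric, ×-3 each step).
Track B: -12, 1, 14, 27, 40, 53 (adding 13 each time).
Track C: 28, 36, 45, 55, 66, 78 (the triangular numbers T_7, T_8, …).
Track D: 53, 53, 53, 53, 53, 53 (always 53).
Position 28 → track D, term 7 = 53.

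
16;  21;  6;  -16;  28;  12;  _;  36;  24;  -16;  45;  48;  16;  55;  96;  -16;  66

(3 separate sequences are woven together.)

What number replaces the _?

Split by position mod 3: positions 1, 4, 7, … form one track, and each other residue class forms its own.
Track A is 16, -16, ?, -16, 16, -16, which is the oscillation 16·(−1)^(n+1).
Track B is 21, 28, 36, 45, 55, 66, which is the triangular numbers T_6, T_7, ….
Track C is 6, 12, 24, 48, 96, which is a geometric progression (common ratio 2).
Filling track A at index 3 by its rule yields 16.

16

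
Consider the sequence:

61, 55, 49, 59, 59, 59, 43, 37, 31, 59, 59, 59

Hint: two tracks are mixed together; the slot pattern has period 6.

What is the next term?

25

Reading positions in blocks of 6 reveals the pattern AAABBB — 2 tracks woven together.
Stream A is 61, 55, 49, 43, 37, 31, which is linear: a_n = 67 − 6·n.
Stream B is 59, 59, 59, 59, 59, 59, which is constant 59.
Position 13 falls in stream A as its term 7, giving 25.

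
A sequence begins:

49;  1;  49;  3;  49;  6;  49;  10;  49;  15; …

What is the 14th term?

Odd-indexed and even-indexed terms follow separate rules.
Track A: 49, 49, 49, 49, 49. Constant 49.
Track B: 1, 3, 6, 10, 15. The triangular numbers T_1, T_2, ….
Term 14 comes from track B (its 7th entry): 28.

28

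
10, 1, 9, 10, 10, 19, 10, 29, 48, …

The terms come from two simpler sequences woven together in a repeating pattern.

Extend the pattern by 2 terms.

10, 77

Positions follow the repeating pattern ABB; grouping by letter gives 2 tracks.
Track A is 10, 10, 10, which is the constant sequence 10.
Track B is 1, 9, 10, 19, 29, 48, which is each term equals the sum of the previous two.
Term 10 comes from track A (its 4th entry): 10.
Term 11 comes from track B (its 7th entry): 77.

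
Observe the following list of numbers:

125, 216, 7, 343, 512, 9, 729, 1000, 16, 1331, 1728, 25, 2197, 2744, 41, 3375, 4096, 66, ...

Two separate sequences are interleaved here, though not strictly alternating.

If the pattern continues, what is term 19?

4913

The slot pattern repeats as AAB (period 3), so there are 2 interleaved tracks.
Track A: 125, 216, 343, 512, 729, 1000, 1331, 1728, 2197, 2744, 3375, 4096 — consecutive cubes n³ from n = 5.
Track B: 7, 9, 16, 25, 41, 66 — Fibonacci-style (each term is the sum of the two before it).
The 19th slot belongs to track A; its 13th term is 4913.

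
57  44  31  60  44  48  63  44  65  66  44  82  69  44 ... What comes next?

99

Split by position mod 3: positions 1, 4, 7, … form one track, and each other residue class forms its own.
Track A is 57, 60, 63, 66, 69, which is adding 3 each time.
Track B is 44, 44, 44, 44, 44, which is always 44.
Track C is 31, 48, 65, 82, which is arithmetic, step +17.
Term 15 comes from track C (its 5th entry): 99.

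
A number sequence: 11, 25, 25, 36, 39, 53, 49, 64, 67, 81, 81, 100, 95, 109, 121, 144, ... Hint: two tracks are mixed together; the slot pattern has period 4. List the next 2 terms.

123, 137

Positions follow the repeating pattern AABB; grouping by letter gives 2 tracks.
Stream A: 11, 25, 39, 53, 67, 81, 95, 109. Arithmetic, step +14.
Stream B: 25, 36, 49, 64, 81, 100, 121, 144. The squares 5², 6², 7², ….
Term 17 comes from stream A (its 9th entry): 123.
Position 18 → stream A, term 10 = 137.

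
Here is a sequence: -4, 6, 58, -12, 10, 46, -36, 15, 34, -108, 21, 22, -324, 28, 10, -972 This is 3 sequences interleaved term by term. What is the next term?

Split by position mod 3: positions 1, 4, 7, … form one track, and each other residue class forms its own.
Track A = -4, -12, -36, -108, -324, -972: multiplying by 3 each time.
Track B = 6, 10, 15, 21, 28: triangular numbers starting at T_3.
Track C = 58, 46, 34, 22, 10: arithmetic, step −12.
Term 17 comes from track B (its 6th entry): 36.

36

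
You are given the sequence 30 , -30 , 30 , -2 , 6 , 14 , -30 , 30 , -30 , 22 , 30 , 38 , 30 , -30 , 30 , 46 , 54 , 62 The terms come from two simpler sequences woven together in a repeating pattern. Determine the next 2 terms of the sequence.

-30, 30

The slot pattern repeats as AAABBB (period 6), so there are 2 interleaved tracks.
Stream A: 30, -30, 30, -30, 30, -30, 30, -30, 30 — alternating ±30.
Stream B: -2, 6, 14, 22, 30, 38, 46, 54, 62 — linear: a_n = -10 + 8·n.
Term 19 comes from stream A (its 10th entry): -30.
The 20th slot belongs to stream A; its 11th term is 30.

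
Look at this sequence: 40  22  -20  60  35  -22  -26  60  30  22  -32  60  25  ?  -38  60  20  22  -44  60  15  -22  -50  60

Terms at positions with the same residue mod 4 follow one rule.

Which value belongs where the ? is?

Split by position mod 4: positions 1, 5, 9, … form one track, and each other residue class forms its own.
Subsequence A: 40, 35, 30, 25, 20, 15 — arithmetic with common difference −5.
Subsequence B: 22, -22, 22, ?, 22, -22 — alternating ±22.
Subsequence C: -20, -26, -32, -38, -44, -50 — arithmetic, step −6.
Subsequence D: 60, 60, 60, 60, 60, 60 — constant 60.
The gap is subsequence B's term 4; the rule gives -22.

-22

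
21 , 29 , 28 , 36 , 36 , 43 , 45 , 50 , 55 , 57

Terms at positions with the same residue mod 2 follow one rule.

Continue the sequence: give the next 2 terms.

66, 64

Split by position mod 2 into 2 tracks.
Track A: 21, 28, 36, 45, 55 — the triangular numbers T_6, T_7, ….
Track B: 29, 36, 43, 50, 57 — arithmetic, step +7.
Term 11 comes from track A (its 6th entry): 66.
Term 12 comes from track B (its 6th entry): 64.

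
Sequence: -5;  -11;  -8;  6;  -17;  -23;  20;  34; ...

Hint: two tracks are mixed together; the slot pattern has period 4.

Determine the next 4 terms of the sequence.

-29, -35, 48, 62

Positions follow the repeating pattern AABB; grouping by letter gives 2 tracks.
Track A: -5, -11, -17, -23 (arithmetic with common difference −6).
Track B: -8, 6, 20, 34 (arithmetic, step +14).
Position 9 falls in track A as its term 5, giving -29.
Term 10 comes from track A (its 6th entry): -35.
Position 11 falls in track B as its term 5, giving 48.
Position 12 falls in track B as its term 6, giving 62.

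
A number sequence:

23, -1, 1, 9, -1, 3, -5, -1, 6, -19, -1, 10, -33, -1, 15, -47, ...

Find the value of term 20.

Taking every 3rd term gives 3 separate tracks.
Subsequence A: 23, 9, -5, -19, -33, -47. Arithmetic, step −14.
Subsequence B: -1, -1, -1, -1, -1. The constant sequence -1.
Subsequence C: 1, 3, 6, 10, 15. Triangular numbers n(n+1)/2 for n = 1, 2, ….
Term 20 comes from subsequence B (its 7th entry): -1.

-1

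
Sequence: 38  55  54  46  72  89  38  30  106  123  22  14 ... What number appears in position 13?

Positions follow the repeating pattern AABB; grouping by letter gives 2 tracks.
Track A: 38, 55, 72, 89, 106, 123 — adding 17 each time.
Track B: 54, 46, 38, 30, 22, 14 — arithmetic with common difference −8.
Term 13 comes from track A (its 7th entry): 140.

140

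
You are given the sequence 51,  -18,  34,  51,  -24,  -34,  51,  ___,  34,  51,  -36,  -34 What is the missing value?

-30

Read the sequence 3 terms at a time; column i is its own pattern.
Stream A = 51, 51, 51, 51: constant 51.
Stream B = -18, -24, ?, -36: linear: a_n = -12 − 6·n.
Stream C = 34, -34, 34, -34: oscillating between 34 and -34.
The gap is stream B's term 3; the rule gives -30.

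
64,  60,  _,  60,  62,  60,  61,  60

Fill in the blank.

63

The terms cycle through 2 interleaved subsequences.
Stream A = 64, ?, 62, 61: arithmetic with common difference −1.
Stream B = 60, 60, 60, 60: the constant sequence 60.
Filling stream A at index 2 by its rule yields 63.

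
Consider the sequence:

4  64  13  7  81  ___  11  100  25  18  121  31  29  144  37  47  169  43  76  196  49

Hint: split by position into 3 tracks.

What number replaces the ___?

19

Taking every 3rd term gives 3 separate tracks.
Stream A: 4, 7, 11, 18, 29, 47, 76 — Fibonacci-style (each term is the sum of the two before it).
Stream B: 64, 81, 100, 121, 144, 169, 196 — the squares 8², 9², 10², ….
Stream C: 13, ?, 25, 31, 37, 43, 49 — arithmetic, step +6.
Stream C's pattern makes the blank 19.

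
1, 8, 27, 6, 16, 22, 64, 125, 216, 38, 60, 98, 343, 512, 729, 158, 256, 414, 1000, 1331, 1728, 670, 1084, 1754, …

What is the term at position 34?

12022

Reading positions in blocks of 6 reveals the pattern AAABBB — 2 tracks woven together.
Track A: 1, 8, 27, 64, 125, 216, 343, 512, 729, 1000, 1331, 1728 — the cubes 1³, 2³, 3³, ….
Track B: 6, 16, 22, 38, 60, 98, 158, 256, 414, 670, 1084, 1754 — each term equals the sum of the previous two.
Position 34 falls in track B as its term 16, giving 12022.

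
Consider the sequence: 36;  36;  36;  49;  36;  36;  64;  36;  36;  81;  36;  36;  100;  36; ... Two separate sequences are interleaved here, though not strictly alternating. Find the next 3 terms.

Reading positions in blocks of 3 reveals the pattern ABB — 2 tracks woven together.
Stream A: 36, 49, 64, 81, 100 (consecutive squares n² from n = 6).
Stream B: 36, 36, 36, 36, 36, 36, 36, 36, 36 (always 36).
Term 15 comes from stream B (its 10th entry): 36.
The 16th slot belongs to stream A; its 6th term is 121.
Term 17 comes from stream B (its 11th entry): 36.

36, 121, 36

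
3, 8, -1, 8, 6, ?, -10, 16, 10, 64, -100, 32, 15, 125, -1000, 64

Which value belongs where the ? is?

Split by position mod 4 into 4 tracks.
Stream A: 3, 6, 10, 15 — the triangular numbers T_2, T_3, ….
Stream B: 8, ?, 64, 125 — consecutive cubes n³ from n = 2.
Stream C: -1, -10, -100, -1000 — a geometric progression (common ratio 10).
Stream D: 8, 16, 32, 64 — powers 2^3, 2^4, 2^5, ….
The gap is stream B's term 2; the rule gives 27.

27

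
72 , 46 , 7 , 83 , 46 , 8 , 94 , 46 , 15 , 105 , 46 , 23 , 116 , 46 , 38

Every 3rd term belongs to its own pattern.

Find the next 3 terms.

127, 46, 61

Taking every 3rd term gives 3 separate tracks.
Stream A: 72, 83, 94, 105, 116 (arithmetic with common difference +11).
Stream B: 46, 46, 46, 46, 46 (constant 46).
Stream C: 7, 8, 15, 23, 38 (a Fibonacci-like recurrence a_n = a_{n-1} + a_{n-2}).
The 16th slot belongs to stream A; its 6th term is 127.
Position 17 falls in stream B as its term 6, giving 46.
Position 18 → stream C, term 6 = 61.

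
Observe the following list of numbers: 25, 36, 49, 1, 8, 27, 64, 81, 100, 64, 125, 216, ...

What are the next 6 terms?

121, 144, 169, 343, 512, 729

The slot pattern repeats as AAABBB (period 6), so there are 2 interleaved tracks.
Track A is 25, 36, 49, 64, 81, 100, which is the squares 5², 6², 7², ….
Track B is 1, 8, 27, 64, 125, 216, which is consecutive cubes n³ from n = 1.
Position 13 falls in track A as its term 7, giving 121.
Position 14 → track A, term 8 = 144.
Term 15 comes from track A (its 9th entry): 169.
Position 16 falls in track B as its term 7, giving 343.
The 17th slot belongs to track B; its 8th term is 512.
Position 18 falls in track B as its term 9, giving 729.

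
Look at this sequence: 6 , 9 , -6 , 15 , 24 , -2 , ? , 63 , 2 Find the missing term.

39

The slot pattern repeats as AAB (period 3), so there are 2 interleaved tracks.
Subsequence A: 6, 9, 15, 24, ?, 63 — a Fibonacci-like recurrence a_n = a_{n-1} + a_{n-2}.
Subsequence B: -6, -2, 2 — arithmetic with common difference +4.
Subsequence A's pattern makes the blank 39.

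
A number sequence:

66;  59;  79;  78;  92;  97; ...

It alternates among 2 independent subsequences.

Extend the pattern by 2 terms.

Split by position mod 2 into 2 tracks.
Stream A: 66, 79, 92 (arithmetic with common difference +13).
Stream B: 59, 78, 97 (linear: a_n = 40 + 19·n).
Position 7 → stream A, term 4 = 105.
Position 8 → stream B, term 4 = 116.

105, 116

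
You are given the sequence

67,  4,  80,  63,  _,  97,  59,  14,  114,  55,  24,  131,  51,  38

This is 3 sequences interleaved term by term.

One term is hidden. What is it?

10

Split by position mod 3 into 3 tracks.
Stream A: 67, 63, 59, 55, 51 (arithmetic, step −4).
Stream B: 4, ?, 14, 24, 38 (each term equals the sum of the previous two).
Stream C: 80, 97, 114, 131 (linear: a_n = 63 + 17·n).
So the missing entry in stream B is 10.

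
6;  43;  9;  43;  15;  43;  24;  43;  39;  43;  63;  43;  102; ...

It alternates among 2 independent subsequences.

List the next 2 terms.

43, 165

Odd-indexed and even-indexed terms follow separate rules.
Track A = 6, 9, 15, 24, 39, 63, 102: each term equals the sum of the previous two.
Track B = 43, 43, 43, 43, 43, 43: the constant sequence 43.
Position 14 falls in track B as its term 7, giving 43.
Position 15 falls in track A as its term 8, giving 165.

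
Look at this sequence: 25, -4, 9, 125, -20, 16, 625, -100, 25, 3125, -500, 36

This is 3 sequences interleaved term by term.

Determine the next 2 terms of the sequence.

Split by position mod 3 into 3 tracks.
Stream A = 25, 125, 625, 3125: powers 5^2, 5^3, 5^4, ….
Stream B = -4, -20, -100, -500: geometric, ×5 each step.
Stream C = 9, 16, 25, 36: perfect squares starting at 3².
Position 13 falls in stream A as its term 5, giving 15625.
Term 14 comes from stream B (its 5th entry): -2500.

15625, -2500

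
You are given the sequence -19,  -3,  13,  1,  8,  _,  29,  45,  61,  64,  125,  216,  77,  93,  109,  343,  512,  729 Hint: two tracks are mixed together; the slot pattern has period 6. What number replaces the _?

27

Positions follow the repeating pattern AAABBB; grouping by letter gives 2 tracks.
Subsequence A: -19, -3, 13, 29, 45, 61, 77, 93, 109 — adding 16 each time.
Subsequence B: 1, 8, ?, 64, 125, 216, 343, 512, 729 — consecutive cubes n³ from n = 1.
The gap is subsequence B's term 3; the rule gives 27.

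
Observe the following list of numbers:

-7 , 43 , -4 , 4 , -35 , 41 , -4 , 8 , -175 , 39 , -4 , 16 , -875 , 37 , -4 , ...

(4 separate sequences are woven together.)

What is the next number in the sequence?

32

The terms cycle through 4 interleaved subsequences.
Stream A is -7, -35, -175, -875, which is geometric with ratio 5.
Stream B is 43, 41, 39, 37, which is subtracting 2 each time.
Stream C is -4, -4, -4, -4, which is constant -4.
Stream D is 4, 8, 16, which is powers of 2.
Term 16 comes from stream D (its 4th entry): 32.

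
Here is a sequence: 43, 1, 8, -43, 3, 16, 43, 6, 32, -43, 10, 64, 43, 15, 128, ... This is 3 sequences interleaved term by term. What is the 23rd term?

36

Split by position mod 3 into 3 tracks.
Track A: 43, -43, 43, -43, 43. The oscillation 43·(−1)^(n+1).
Track B: 1, 3, 6, 10, 15. The triangular numbers T_1, T_2, ….
Track C: 8, 16, 32, 64, 128. Successive powers of 2.
The 23rd slot belongs to track B; its 8th term is 36.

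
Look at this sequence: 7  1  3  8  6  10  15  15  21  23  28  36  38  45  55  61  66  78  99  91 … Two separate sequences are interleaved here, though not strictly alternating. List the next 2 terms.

Positions follow the repeating pattern ABB; grouping by letter gives 2 tracks.
Track A: 7, 8, 15, 23, 38, 61, 99. Each term equals the sum of the previous two.
Track B: 1, 3, 6, 10, 15, 21, 28, 36, 45, 55, 66, 78, 91. The triangular numbers T_1, T_2, ….
Position 21 → track B, term 14 = 105.
The 22nd slot belongs to track A; its 8th term is 160.

105, 160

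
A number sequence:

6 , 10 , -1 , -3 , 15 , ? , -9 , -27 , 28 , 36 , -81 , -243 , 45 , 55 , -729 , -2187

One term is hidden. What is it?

Reading positions in blocks of 4 reveals the pattern AABB — 2 tracks woven together.
Stream A: 6, 10, 15, ?, 28, 36, 45, 55. Triangular numbers n(n+1)/2 for n = 3, 4, ….
Stream B: -1, -3, -9, -27, -81, -243, -729, -2187. A geometric progression (common ratio 3).
The gap is stream A's term 4; the rule gives 21.

21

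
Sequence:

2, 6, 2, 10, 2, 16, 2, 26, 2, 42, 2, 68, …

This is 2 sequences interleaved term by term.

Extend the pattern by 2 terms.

2, 110

Split by position mod 2 into 2 tracks.
Track A: 2, 2, 2, 2, 2, 2. Constant 2.
Track B: 6, 10, 16, 26, 42, 68. Each term equals the sum of the previous two.
Position 13 falls in track A as its term 7, giving 2.
Term 14 comes from track B (its 7th entry): 110.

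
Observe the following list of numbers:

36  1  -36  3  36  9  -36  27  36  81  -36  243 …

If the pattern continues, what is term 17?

Split by position mod 2 into 2 tracks.
Stream A: 36, -36, 36, -36, 36, -36. Oscillating between 36 and -36.
Stream B: 1, 3, 9, 27, 81, 243. Successive powers of 3.
Position 17 falls in stream A as its term 9, giving 36.

36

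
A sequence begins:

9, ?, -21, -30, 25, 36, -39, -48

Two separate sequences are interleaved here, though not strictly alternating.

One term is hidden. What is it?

Reading positions in blocks of 4 reveals the pattern AABB — 2 tracks woven together.
Stream A: 9, ?, 25, 36 (perfect squares starting at 3²).
Stream B: -21, -30, -39, -48 (arithmetic with common difference −9).
The gap is stream A's term 2; the rule gives 16.

16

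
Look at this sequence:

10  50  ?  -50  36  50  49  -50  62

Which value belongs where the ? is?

The terms cycle through 2 interleaved subsequences.
Track A: 10, ?, 36, 49, 62. Arithmetic with common difference +13.
Track B: 50, -50, 50, -50. The oscillation 50·(−1)^(n+1).
Filling track A at index 2 by its rule yields 23.

23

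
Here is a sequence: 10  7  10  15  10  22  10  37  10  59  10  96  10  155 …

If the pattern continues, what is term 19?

Taking every 2nd term gives 2 separate tracks.
Track A: 10, 10, 10, 10, 10, 10, 10 (constant 10).
Track B: 7, 15, 22, 37, 59, 96, 155 (a Fibonacci-like recurrence a_n = a_{n-1} + a_{n-2}).
Position 19 falls in track A as its term 10, giving 10.

10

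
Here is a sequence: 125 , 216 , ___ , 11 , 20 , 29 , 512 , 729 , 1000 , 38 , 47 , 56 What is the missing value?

Reading positions in blocks of 6 reveals the pattern AAABBB — 2 tracks woven together.
Subsequence A is 125, 216, ?, 512, 729, 1000, which is perfect cubes starting at 5³.
Subsequence B is 11, 20, 29, 38, 47, 56, which is arithmetic with common difference +9.
The gap is subsequence A's term 3; the rule gives 343.

343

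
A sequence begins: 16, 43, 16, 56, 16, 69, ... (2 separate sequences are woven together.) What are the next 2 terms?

16, 82

Odd-indexed and even-indexed terms follow separate rules.
Stream A: 16, 16, 16. The constant sequence 16.
Stream B: 43, 56, 69. Adding 13 each time.
Position 7 falls in stream A as its term 4, giving 16.
Position 8 falls in stream B as its term 4, giving 82.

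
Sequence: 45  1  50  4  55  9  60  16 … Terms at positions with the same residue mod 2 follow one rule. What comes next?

Odd-indexed and even-indexed terms follow separate rules.
Subsequence A = 45, 50, 55, 60: linear: a_n = 40 + 5·n.
Subsequence B = 1, 4, 9, 16: perfect squares starting at 1².
The 9th slot belongs to subsequence A; its 5th term is 65.

65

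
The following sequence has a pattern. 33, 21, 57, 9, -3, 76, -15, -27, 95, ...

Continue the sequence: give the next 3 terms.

-39, -51, 114

Reading positions in blocks of 3 reveals the pattern AAB — 2 tracks woven together.
Stream A: 33, 21, 9, -3, -15, -27 — arithmetic, step −12.
Stream B: 57, 76, 95 — linear: a_n = 38 + 19·n.
Position 10 falls in stream A as its term 7, giving -39.
Position 11 falls in stream A as its term 8, giving -51.
Position 12 falls in stream B as its term 4, giving 114.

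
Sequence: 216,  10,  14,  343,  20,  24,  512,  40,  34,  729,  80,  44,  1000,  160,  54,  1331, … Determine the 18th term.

64

The terms cycle through 3 interleaved subsequences.
Track A = 216, 343, 512, 729, 1000, 1331: consecutive cubes n³ from n = 6.
Track B = 10, 20, 40, 80, 160: geometric, ×2 each step.
Track C = 14, 24, 34, 44, 54: arithmetic with common difference +10.
Position 18 → track C, term 6 = 64.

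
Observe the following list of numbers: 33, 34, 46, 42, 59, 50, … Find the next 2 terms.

Odd-indexed and even-indexed terms follow separate rules.
Stream A is 33, 46, 59, which is arithmetic, step +13.
Stream B is 34, 42, 50, which is linear: a_n = 26 + 8·n.
Term 7 comes from stream A (its 4th entry): 72.
The 8th slot belongs to stream B; its 4th term is 58.

72, 58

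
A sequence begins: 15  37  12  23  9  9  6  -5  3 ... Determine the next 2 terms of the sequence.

Split by position mod 2 into 2 tracks.
Subsequence A: 15, 12, 9, 6, 3 — subtracting 3 each time.
Subsequence B: 37, 23, 9, -5 — arithmetic, step −14.
Position 10 → subsequence B, term 5 = -19.
The 11th slot belongs to subsequence A; its 6th term is 0.

-19, 0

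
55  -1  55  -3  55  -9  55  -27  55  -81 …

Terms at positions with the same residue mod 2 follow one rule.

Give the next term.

55

Taking every 2nd term gives 2 separate tracks.
Subsequence A: 55, 55, 55, 55, 55 — always 55.
Subsequence B: -1, -3, -9, -27, -81 — geometric with ratio 3.
The 11th slot belongs to subsequence A; its 6th term is 55.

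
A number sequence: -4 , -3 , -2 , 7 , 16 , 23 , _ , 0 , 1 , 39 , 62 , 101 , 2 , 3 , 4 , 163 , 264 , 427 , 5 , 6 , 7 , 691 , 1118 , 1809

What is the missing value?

-1

Reading positions in blocks of 6 reveals the pattern AAABBB — 2 tracks woven together.
Track A = -4, -3, -2, ?, 0, 1, 2, 3, 4, 5, 6, 7: linear: a_n = -5 + n.
Track B = 7, 16, 23, 39, 62, 101, 163, 264, 427, 691, 1118, 1809: Fibonacci-style (each term is the sum of the two before it).
Filling track A at index 4 by its rule yields -1.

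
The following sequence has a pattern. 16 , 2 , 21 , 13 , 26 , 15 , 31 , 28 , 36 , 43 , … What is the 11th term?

41

Taking every 2nd term gives 2 separate tracks.
Subsequence A: 16, 21, 26, 31, 36. Arithmetic with common difference +5.
Subsequence B: 2, 13, 15, 28, 43. Each term equals the sum of the previous two.
Position 11 → subsequence A, term 6 = 41.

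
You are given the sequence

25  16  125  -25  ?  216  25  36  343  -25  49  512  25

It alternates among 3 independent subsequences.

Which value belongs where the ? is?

Taking every 3rd term gives 3 separate tracks.
Subsequence A is 25, -25, 25, -25, 25, which is alternating ±25.
Subsequence B is 16, ?, 36, 49, which is perfect squares starting at 4².
Subsequence C is 125, 216, 343, 512, which is perfect cubes starting at 5³.
Subsequence B's pattern makes the blank 25.

25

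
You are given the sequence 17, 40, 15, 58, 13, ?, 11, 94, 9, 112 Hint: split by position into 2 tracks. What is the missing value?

76

Positions 1, 3, 5, … form one subsequence and positions 2, 4, 6, … form another.
Stream A: 17, 15, 13, 11, 9 — subtracting 2 each time.
Stream B: 40, 58, ?, 94, 112 — adding 18 each time.
So the missing entry in stream B is 76.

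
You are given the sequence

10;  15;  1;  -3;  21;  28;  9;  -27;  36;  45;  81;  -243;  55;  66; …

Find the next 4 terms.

729, -2187, 78, 91

Reading positions in blocks of 4 reveals the pattern AABB — 2 tracks woven together.
Subsequence A: 10, 15, 21, 28, 36, 45, 55, 66. Triangular numbers starting at T_4.
Subsequence B: 1, -3, 9, -27, 81, -243. Multiplying by -3 each time.
Position 15 falls in subsequence B as its term 7, giving 729.
Term 16 comes from subsequence B (its 8th entry): -2187.
Term 17 comes from subsequence A (its 9th entry): 78.
Position 18 → subsequence A, term 10 = 91.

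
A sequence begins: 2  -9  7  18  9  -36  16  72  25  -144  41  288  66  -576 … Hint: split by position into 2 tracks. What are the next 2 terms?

The terms cycle through 2 interleaved subsequences.
Subsequence A: 2, 7, 9, 16, 25, 41, 66 (each term equals the sum of the previous two).
Subsequence B: -9, 18, -36, 72, -144, 288, -576 (geometric, ×-2 each step).
Position 15 → subsequence A, term 8 = 107.
Position 16 → subsequence B, term 8 = 1152.

107, 1152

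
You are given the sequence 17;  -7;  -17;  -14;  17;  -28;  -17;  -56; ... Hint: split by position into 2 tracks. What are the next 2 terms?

17, -112

Taking every 2nd term gives 2 separate tracks.
Track A = 17, -17, 17, -17: oscillating between 17 and -17.
Track B = -7, -14, -28, -56: geometric with ratio 2.
Position 9 falls in track A as its term 5, giving 17.
The 10th slot belongs to track B; its 5th term is -112.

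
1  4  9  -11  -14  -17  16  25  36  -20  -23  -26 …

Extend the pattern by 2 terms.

Reading positions in blocks of 6 reveals the pattern AAABBB — 2 tracks woven together.
Track A: 1, 4, 9, 16, 25, 36 — consecutive squares n² from n = 1.
Track B: -11, -14, -17, -20, -23, -26 — linear: a_n = -8 − 3·n.
Position 13 → track A, term 7 = 49.
Term 14 comes from track A (its 8th entry): 64.

49, 64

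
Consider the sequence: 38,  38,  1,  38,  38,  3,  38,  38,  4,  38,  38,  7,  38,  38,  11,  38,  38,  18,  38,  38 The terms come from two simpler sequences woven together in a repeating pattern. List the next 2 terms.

Positions follow the repeating pattern AAB; grouping by letter gives 2 tracks.
Track A = 38, 38, 38, 38, 38, 38, 38, 38, 38, 38, 38, 38, 38, 38: constant 38.
Track B = 1, 3, 4, 7, 11, 18: Fibonacci-style (each term is the sum of the two before it).
Position 21 → track B, term 7 = 29.
Position 22 → track A, term 15 = 38.

29, 38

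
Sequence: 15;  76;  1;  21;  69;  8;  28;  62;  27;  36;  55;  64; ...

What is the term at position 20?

Taking every 3rd term gives 3 separate tracks.
Track A: 15, 21, 28, 36 (triangular numbers n(n+1)/2 for n = 5, 6, …).
Track B: 76, 69, 62, 55 (subtracting 7 each time).
Track C: 1, 8, 27, 64 (consecutive cubes n³ from n = 1).
Position 20 falls in track B as its term 7, giving 34.

34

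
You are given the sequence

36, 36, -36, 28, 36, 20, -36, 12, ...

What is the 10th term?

Taking every 2nd term gives 2 separate tracks.
Track A: 36, -36, 36, -36 (oscillating between 36 and -36).
Track B: 36, 28, 20, 12 (linear: a_n = 44 − 8·n).
The 10th slot belongs to track B; its 5th term is 4.

4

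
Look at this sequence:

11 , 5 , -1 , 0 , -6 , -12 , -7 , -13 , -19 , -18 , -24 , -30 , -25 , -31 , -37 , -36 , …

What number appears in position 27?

-73

Positions follow the repeating pattern AAABBB; grouping by letter gives 2 tracks.
Track A: 11, 5, -1, -7, -13, -19, -25, -31, -37 — linear: a_n = 17 − 6·n.
Track B: 0, -6, -12, -18, -24, -30, -36 — arithmetic, step −6.
The 27th slot belongs to track A; its 15th term is -73.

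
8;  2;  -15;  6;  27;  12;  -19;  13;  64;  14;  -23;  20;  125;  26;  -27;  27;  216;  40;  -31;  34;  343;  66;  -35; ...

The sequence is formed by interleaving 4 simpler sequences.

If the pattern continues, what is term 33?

Split by position mod 4 into 4 tracks.
Track A: 8, 27, 64, 125, 216, 343 (the cubes 2³, 3³, 4³, …).
Track B: 2, 12, 14, 26, 40, 66 (Fibonacci-style (each term is the sum of the two before it)).
Track C: -15, -19, -23, -27, -31, -35 (arithmetic with common difference −4).
Track D: 6, 13, 20, 27, 34 (linear: a_n = -1 + 7·n).
The 33rd slot belongs to track A; its 9th term is 1000.

1000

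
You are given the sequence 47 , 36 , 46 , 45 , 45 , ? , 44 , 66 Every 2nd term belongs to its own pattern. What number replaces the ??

55

The terms cycle through 2 interleaved subsequences.
Stream A = 47, 46, 45, 44: linear: a_n = 48 − n.
Stream B = 36, 45, ?, 66: triangular numbers starting at T_8.
So the missing entry in stream B is 55.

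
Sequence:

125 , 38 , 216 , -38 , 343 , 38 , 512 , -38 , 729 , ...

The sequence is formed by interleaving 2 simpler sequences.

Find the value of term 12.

Split by position mod 2 into 2 tracks.
Track A: 125, 216, 343, 512, 729 (perfect cubes starting at 5³).
Track B: 38, -38, 38, -38 (the oscillation 38·(−1)^(n+1)).
Position 12 falls in track B as its term 6, giving -38.

-38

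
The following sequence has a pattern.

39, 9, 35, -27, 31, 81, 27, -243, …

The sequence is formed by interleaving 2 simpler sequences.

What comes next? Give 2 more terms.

Taking every 2nd term gives 2 separate tracks.
Subsequence A = 39, 35, 31, 27: subtracting 4 each time.
Subsequence B = 9, -27, 81, -243: multiplying by -3 each time.
Term 9 comes from subsequence A (its 5th entry): 23.
Position 10 falls in subsequence B as its term 5, giving 729.

23, 729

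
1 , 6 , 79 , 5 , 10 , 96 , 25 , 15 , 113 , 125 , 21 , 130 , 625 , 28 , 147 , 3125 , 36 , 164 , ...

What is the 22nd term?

Split by position mod 3: positions 1, 4, 7, … form one track, and each other residue class forms its own.
Stream A: 1, 5, 25, 125, 625, 3125 (powers 5^0, 5^1, 5^2, …).
Stream B: 6, 10, 15, 21, 28, 36 (triangular numbers n(n+1)/2 for n = 3, 4, …).
Stream C: 79, 96, 113, 130, 147, 164 (linear: a_n = 62 + 17·n).
Position 22 falls in stream A as its term 8, giving 78125.

78125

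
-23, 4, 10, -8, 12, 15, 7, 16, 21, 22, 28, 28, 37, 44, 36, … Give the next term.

52

Read the sequence 3 terms at a time; column i is its own pattern.
Stream A = -23, -8, 7, 22, 37: arithmetic with common difference +15.
Stream B = 4, 12, 16, 28, 44: Fibonacci-style (each term is the sum of the two before it).
Stream C = 10, 15, 21, 28, 36: the triangular numbers T_4, T_5, ….
Term 16 comes from stream A (its 6th entry): 52.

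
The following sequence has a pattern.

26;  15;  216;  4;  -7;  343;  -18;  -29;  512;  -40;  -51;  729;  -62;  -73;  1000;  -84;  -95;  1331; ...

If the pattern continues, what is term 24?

2197

Reading positions in blocks of 3 reveals the pattern AAB — 2 tracks woven together.
Stream A: 26, 15, 4, -7, -18, -29, -40, -51, -62, -73, -84, -95. Arithmetic with common difference −11.
Stream B: 216, 343, 512, 729, 1000, 1331. The cubes 6³, 7³, 8³, ….
Position 24 → stream B, term 8 = 2197.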